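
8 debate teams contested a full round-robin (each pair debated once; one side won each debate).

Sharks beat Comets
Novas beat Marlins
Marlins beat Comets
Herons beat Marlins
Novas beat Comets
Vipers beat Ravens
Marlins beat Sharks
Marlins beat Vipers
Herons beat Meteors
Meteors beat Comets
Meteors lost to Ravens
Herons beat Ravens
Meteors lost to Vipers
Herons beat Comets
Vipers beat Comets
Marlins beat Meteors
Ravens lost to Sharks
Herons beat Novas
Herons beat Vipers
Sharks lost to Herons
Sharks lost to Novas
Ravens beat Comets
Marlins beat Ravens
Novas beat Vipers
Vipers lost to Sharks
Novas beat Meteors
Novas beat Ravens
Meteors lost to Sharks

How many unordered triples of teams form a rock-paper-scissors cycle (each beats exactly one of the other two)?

0

Win totals: Novas 6, Meteors 1, Ravens 2, Marlins 5, Comets 0, Sharks 4, Herons 7, Vipers 3.
A team with w wins dominates both others in C(w,2) triples; summing gives 15 + 0 + 1 + 10 + 0 + 6 + 21 + 3 = 56 transitive triples.
Total triples C(8,3) = 56, so cyclic triples = 56 − 56 = 0.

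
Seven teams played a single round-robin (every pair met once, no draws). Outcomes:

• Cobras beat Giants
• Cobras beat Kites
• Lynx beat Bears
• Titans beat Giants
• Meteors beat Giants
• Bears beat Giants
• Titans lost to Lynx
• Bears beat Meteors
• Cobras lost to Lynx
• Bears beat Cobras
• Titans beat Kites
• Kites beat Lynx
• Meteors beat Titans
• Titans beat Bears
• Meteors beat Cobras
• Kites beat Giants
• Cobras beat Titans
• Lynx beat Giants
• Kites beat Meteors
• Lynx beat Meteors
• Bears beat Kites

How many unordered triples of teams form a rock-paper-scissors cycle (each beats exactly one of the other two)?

7

Win totals: Meteors 3, Bears 4, Titans 3, Cobras 3, Giants 0, Kites 3, Lynx 5.
A team with w wins dominates both others in C(w,2) triples; summing gives 3 + 6 + 3 + 3 + 0 + 3 + 10 = 28 transitive triples.
Total triples C(7,3) = 35, so cyclic triples = 35 − 28 = 7.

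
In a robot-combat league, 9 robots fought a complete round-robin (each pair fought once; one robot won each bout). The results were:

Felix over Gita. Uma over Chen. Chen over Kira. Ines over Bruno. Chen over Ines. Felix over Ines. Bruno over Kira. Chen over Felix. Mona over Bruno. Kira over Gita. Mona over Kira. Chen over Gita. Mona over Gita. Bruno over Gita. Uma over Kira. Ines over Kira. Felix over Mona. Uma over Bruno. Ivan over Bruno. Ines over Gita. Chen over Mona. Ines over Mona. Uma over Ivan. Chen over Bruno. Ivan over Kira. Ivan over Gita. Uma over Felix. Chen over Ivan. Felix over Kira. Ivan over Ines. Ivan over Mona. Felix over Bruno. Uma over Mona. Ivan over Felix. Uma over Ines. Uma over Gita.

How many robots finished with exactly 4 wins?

1

Win totals: Ivan 6, Gita 0, Chen 7, Felix 5, Uma 8, Mona 3, Ines 4, Kira 1, Bruno 2.
Exactly 4: Ines — 1 robot.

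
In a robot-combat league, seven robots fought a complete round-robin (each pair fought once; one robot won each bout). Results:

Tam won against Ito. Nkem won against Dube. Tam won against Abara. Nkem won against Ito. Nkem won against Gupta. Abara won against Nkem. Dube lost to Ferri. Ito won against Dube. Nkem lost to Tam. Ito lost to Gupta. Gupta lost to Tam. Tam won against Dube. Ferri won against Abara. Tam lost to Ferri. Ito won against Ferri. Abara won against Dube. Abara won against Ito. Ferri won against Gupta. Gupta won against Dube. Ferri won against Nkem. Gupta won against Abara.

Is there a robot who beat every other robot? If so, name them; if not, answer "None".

None

Highest win total is Tam with 5 (out of 6 possible).
Tam lost to Ferri, so no robot went undefeated.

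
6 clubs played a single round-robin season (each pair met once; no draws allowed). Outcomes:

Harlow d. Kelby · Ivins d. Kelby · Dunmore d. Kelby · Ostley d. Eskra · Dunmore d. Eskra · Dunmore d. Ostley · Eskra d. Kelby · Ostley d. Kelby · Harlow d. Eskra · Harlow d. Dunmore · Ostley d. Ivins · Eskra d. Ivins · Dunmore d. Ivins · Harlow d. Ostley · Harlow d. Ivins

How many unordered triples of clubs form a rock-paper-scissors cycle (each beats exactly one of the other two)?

0

Of the C(6,3) = 20 triples, the cyclic ones are: none.
That is 0.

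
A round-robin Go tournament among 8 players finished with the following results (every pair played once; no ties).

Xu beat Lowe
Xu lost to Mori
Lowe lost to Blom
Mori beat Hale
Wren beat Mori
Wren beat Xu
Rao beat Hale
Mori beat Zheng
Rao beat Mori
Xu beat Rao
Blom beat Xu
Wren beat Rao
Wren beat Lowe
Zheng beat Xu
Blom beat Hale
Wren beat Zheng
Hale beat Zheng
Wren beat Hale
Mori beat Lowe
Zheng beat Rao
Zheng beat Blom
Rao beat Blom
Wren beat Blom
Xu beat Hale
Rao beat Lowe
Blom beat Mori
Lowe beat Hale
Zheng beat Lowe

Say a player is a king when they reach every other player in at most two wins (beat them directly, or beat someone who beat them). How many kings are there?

1

Blom cannot reach Wren in two steps.
Zheng cannot reach Wren in two steps.
Xu cannot reach Wren in two steps.
Rao cannot reach Wren in two steps.
Lowe cannot reach Blom, Xu, Rao, Mori, Wren in two steps.
Mori cannot reach Wren in two steps.
Hale cannot reach Mori, Wren in two steps.
Wren reaches everyone (king).
Kings: Wren — 1.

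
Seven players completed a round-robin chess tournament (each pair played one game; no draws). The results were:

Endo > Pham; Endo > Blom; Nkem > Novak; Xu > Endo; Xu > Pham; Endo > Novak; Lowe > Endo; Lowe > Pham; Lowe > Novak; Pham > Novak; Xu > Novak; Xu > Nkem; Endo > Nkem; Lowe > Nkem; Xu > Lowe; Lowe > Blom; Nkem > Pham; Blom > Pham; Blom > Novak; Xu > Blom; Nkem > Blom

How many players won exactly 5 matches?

Win totals: Blom 2, Pham 1, Lowe 5, Novak 0, Xu 6, Nkem 3, Endo 4.
Exactly 5: Lowe — 1 player.

1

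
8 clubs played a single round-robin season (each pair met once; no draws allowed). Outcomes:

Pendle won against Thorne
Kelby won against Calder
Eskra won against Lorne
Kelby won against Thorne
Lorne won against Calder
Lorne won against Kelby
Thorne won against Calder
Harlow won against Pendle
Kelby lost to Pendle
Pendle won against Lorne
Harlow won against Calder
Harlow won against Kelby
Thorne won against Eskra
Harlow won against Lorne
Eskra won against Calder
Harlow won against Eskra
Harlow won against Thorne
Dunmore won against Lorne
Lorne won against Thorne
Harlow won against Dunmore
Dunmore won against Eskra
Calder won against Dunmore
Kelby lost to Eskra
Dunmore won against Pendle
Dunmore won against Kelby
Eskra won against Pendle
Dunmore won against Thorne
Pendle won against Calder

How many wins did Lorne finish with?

3

Lorne's results: beat Kelby, Thorne, Calder; lost to Pendle, Eskra, Harlow, Dunmore.
That is 3 wins.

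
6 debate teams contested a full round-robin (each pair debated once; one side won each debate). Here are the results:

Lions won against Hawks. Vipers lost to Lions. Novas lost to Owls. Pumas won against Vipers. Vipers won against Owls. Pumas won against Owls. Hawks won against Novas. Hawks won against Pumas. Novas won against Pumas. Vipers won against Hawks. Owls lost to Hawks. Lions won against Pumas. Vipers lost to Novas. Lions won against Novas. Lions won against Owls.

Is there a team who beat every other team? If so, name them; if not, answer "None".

Lions has 5 wins out of 5 opponents — a perfect record.

Lions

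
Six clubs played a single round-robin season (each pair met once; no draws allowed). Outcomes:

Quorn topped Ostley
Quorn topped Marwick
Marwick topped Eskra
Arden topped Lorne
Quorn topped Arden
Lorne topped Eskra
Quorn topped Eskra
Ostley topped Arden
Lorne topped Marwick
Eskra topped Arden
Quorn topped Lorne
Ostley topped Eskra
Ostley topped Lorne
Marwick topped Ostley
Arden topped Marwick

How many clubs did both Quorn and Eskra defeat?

1

Quorn beat: Arden, Lorne, Marwick, Eskra, Ostley.
Eskra beat: Arden.
Both beat: Arden — 1.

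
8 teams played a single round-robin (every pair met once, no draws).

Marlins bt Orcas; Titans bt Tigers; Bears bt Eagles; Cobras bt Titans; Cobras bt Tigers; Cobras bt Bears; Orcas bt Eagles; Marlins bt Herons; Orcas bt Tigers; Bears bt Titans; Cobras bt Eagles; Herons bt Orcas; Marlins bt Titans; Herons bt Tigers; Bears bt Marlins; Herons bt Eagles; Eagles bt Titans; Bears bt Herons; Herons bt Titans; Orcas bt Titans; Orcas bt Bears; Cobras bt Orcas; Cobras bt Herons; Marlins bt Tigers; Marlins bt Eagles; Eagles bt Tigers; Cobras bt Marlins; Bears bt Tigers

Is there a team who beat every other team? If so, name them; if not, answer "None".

Cobras

Cobras has 7 wins out of 7 opponents — a perfect record.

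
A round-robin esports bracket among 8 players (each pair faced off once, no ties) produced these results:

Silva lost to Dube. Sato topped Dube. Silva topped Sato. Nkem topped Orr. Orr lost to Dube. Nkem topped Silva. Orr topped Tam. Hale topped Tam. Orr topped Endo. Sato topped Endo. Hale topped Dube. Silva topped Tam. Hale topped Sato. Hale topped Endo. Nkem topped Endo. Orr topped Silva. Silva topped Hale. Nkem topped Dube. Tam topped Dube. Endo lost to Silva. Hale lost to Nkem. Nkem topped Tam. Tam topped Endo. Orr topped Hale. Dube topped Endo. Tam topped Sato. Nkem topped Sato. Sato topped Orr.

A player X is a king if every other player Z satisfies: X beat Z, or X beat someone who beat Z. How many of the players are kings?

Nkem reaches everyone (king).
Dube cannot reach Nkem in two steps.
Sato cannot reach Nkem in two steps.
Endo cannot reach Nkem, Dube, Sato, Orr, Tam, Hale, Silva in two steps.
Orr cannot reach Nkem in two steps.
Tam cannot reach Nkem, Hale in two steps.
Hale cannot reach Nkem in two steps.
Silva cannot reach Nkem in two steps.
Kings: Nkem — 1.

1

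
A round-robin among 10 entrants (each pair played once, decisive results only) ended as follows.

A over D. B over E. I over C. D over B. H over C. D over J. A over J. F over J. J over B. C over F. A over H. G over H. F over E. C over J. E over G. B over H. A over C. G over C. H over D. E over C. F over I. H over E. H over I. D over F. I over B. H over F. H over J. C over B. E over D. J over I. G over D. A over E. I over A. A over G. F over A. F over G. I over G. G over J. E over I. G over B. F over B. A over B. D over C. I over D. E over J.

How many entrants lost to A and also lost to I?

4

A beat: B, C, D, E, G, H, J.
I beat: A, B, C, D, G.
Both beat: B, C, D, G — 4.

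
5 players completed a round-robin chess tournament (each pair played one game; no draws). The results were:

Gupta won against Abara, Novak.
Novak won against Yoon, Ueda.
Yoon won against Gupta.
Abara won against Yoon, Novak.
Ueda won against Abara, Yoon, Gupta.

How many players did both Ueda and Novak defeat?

Ueda beat: Abara, Yoon, Gupta.
Novak beat: Ueda, Yoon.
Both beat: Yoon — 1.

1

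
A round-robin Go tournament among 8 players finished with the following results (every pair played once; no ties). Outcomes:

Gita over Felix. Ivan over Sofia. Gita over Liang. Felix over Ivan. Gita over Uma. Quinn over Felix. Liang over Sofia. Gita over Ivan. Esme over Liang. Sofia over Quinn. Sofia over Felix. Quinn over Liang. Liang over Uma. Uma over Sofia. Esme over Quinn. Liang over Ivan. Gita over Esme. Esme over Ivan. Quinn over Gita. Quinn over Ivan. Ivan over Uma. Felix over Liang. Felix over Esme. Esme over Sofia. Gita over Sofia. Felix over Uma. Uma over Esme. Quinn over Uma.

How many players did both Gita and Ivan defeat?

2

Gita beat: Liang, Sofia, Uma, Esme, Ivan, Felix.
Ivan beat: Sofia, Uma.
Both beat: Sofia, Uma — 2.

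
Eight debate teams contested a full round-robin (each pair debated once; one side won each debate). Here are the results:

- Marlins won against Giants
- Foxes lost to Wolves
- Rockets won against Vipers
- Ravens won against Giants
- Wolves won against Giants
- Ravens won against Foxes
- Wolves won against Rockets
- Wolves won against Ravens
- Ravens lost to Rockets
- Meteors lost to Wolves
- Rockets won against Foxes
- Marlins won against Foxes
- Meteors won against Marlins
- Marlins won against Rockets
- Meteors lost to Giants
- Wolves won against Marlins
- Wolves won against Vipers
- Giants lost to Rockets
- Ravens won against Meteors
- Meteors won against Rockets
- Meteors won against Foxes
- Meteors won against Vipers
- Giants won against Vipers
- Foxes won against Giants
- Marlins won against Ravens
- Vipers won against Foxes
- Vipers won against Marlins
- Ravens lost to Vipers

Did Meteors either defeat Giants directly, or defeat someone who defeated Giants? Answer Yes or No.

Meteors did not beat Giants directly.
Meteors beat Vipers, Marlins, Foxes, Rockets. Of those, Marlins beat Giants.

Yes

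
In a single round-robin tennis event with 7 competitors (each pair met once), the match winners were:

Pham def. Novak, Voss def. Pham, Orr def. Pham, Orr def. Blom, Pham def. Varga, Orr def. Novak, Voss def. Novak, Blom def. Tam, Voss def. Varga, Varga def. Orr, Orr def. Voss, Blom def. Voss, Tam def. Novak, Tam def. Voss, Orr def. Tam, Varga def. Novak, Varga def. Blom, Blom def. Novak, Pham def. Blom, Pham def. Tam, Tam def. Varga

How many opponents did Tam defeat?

3

Tam's results: beat Novak, Varga, Voss; lost to Blom, Orr, Pham.
That is 3 wins.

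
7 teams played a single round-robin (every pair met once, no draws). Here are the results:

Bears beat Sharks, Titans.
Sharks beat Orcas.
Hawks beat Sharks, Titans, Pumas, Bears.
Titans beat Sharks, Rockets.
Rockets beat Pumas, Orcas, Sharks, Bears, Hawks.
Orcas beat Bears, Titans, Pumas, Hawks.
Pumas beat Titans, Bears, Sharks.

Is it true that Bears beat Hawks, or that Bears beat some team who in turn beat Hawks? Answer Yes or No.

Bears did not beat Hawks directly.
Bears beat Titans, Sharks, but each of them lost to Hawks. No two-step path.

No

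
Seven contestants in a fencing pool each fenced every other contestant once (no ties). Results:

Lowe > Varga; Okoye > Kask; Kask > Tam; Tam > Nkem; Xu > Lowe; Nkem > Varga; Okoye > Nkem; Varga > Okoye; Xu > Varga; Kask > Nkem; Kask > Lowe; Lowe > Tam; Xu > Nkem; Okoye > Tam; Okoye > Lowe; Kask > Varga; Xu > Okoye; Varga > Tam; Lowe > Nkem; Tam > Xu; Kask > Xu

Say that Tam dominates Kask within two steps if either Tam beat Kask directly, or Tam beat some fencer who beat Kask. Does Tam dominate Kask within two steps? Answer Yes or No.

Tam did not beat Kask directly.
Tam beat Nkem, Xu, but each of them lost to Kask. No two-step path.

No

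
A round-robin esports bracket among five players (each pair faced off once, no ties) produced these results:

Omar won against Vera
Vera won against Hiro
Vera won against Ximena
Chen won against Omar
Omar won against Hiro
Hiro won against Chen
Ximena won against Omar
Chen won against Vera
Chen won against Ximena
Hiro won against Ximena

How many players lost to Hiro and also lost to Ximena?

0

Hiro beat: Ximena, Chen.
Ximena beat: Omar.
No one was beaten by both.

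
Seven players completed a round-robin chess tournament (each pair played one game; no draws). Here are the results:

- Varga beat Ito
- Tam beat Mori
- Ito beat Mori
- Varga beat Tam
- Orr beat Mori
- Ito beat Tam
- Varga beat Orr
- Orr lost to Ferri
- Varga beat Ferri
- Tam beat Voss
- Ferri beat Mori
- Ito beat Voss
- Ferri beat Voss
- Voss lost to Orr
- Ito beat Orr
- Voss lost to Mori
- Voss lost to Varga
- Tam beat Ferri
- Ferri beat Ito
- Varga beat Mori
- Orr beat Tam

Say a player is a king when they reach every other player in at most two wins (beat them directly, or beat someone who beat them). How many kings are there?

1

Ferri cannot reach Varga in two steps.
Ito cannot reach Varga in two steps.
Mori cannot reach Ferri, Ito, Tam, Orr, Varga in two steps.
Tam cannot reach Varga in two steps.
Voss cannot reach Ferri, Ito, Mori, Tam, Orr, Varga in two steps.
Orr cannot reach Ito, Varga in two steps.
Varga reaches everyone (king).
Kings: Varga — 1.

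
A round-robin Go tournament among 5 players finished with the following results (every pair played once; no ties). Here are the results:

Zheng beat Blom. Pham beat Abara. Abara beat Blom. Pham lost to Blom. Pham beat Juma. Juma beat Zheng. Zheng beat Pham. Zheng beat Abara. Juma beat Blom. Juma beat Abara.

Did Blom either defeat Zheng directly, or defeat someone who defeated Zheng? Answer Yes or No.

Blom did not beat Zheng directly.
Blom beat Pham, but each of them lost to Zheng. No two-step path.

No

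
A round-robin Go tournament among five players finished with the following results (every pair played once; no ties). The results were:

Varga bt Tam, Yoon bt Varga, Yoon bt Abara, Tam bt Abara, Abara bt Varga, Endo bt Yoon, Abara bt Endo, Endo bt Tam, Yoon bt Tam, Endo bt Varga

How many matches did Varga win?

1

Varga's results: beat Tam; lost to Yoon, Abara, Endo.
That is 1 win.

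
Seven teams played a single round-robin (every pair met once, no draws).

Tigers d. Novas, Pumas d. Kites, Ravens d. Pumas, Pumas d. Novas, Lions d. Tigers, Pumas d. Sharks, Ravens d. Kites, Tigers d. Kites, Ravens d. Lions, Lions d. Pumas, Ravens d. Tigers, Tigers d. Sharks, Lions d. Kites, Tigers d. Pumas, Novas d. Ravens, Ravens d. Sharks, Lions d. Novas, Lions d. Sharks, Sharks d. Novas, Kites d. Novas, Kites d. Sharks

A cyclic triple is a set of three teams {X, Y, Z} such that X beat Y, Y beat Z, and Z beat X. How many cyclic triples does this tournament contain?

5

Win totals: Ravens 5, Lions 5, Novas 1, Sharks 1, Tigers 4, Pumas 3, Kites 2.
A team with w wins dominates both others in C(w,2) triples; summing gives 10 + 10 + 0 + 0 + 6 + 3 + 1 = 30 transitive triples.
Total triples C(7,3) = 35, so cyclic triples = 35 − 30 = 5.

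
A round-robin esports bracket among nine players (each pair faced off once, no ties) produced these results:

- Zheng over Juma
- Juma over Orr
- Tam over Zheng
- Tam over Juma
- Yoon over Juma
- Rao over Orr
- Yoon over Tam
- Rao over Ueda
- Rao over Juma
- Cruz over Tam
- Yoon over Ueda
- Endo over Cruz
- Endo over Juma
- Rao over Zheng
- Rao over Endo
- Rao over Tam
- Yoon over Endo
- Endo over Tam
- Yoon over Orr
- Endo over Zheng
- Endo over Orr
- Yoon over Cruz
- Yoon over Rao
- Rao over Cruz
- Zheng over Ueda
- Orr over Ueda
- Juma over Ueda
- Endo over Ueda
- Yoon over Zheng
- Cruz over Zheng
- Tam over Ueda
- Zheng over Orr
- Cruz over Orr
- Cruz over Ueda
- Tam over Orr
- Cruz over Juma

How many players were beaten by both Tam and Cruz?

4

Tam beat: Juma, Orr, Ueda, Zheng.
Cruz beat: Juma, Tam, Orr, Ueda, Zheng.
Both beat: Juma, Orr, Ueda, Zheng — 4.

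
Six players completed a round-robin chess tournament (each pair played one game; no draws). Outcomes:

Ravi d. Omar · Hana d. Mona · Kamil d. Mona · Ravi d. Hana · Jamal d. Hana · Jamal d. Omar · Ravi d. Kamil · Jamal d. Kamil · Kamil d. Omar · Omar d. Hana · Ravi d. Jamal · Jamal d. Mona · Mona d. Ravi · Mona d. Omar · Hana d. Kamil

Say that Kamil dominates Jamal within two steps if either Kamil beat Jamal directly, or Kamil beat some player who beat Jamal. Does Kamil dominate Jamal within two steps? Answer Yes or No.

Kamil did not beat Jamal directly.
Kamil beat Omar, Mona, but each of them lost to Jamal. No two-step path.

No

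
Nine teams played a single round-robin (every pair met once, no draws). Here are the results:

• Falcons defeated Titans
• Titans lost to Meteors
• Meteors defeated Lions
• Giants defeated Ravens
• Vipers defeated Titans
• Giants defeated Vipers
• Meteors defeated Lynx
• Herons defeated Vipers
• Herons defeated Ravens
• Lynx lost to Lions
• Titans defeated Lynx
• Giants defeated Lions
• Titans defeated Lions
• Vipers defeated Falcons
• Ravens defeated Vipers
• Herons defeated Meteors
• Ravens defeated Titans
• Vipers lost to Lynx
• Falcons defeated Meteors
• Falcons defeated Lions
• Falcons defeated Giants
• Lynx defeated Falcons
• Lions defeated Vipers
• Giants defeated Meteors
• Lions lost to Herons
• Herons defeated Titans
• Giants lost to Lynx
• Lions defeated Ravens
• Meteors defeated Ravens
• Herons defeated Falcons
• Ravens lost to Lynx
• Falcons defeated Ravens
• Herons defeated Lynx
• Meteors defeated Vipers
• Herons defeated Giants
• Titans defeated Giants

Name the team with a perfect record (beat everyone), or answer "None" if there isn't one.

Herons

Herons has 8 wins out of 8 opponents — a perfect record.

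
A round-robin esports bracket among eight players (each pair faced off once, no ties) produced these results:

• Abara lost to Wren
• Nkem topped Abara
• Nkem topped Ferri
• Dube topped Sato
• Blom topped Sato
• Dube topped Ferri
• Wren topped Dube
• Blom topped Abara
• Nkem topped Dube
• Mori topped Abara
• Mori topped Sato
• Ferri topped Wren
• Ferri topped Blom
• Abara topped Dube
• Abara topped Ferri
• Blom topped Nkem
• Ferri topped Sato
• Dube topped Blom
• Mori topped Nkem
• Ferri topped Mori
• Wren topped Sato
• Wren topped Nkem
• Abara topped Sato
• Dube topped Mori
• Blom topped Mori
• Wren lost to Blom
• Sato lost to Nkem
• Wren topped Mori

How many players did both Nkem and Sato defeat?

Nkem beat: Sato, Ferri, Abara, Dube.
Sato beat: no one.
No one was beaten by both.

0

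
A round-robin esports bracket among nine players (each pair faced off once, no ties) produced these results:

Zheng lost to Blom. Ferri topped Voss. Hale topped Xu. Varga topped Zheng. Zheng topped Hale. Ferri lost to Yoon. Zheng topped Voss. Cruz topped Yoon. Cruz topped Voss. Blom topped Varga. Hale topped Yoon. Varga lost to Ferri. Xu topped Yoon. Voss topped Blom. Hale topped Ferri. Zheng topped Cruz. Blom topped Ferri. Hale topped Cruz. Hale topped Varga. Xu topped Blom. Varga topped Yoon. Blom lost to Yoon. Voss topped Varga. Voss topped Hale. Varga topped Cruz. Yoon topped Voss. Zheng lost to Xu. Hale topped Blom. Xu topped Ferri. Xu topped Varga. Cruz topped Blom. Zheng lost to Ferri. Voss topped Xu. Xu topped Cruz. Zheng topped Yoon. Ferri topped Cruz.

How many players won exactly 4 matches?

3

Win totals: Cruz 3, Zheng 4, Ferri 4, Varga 3, Voss 4, Blom 3, Xu 6, Yoon 3, Hale 6.
Exactly 4: Zheng, Ferri, Voss — 3 players.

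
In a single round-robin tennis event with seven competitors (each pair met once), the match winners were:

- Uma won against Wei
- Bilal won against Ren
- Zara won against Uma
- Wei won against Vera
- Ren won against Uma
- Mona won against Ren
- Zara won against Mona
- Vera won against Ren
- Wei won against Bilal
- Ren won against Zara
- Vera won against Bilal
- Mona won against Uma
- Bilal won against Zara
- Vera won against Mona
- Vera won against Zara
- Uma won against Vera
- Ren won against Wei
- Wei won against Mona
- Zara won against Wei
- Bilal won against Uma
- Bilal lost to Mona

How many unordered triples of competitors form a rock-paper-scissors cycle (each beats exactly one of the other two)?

Win totals: Bilal 3, Vera 4, Uma 2, Wei 3, Ren 3, Zara 3, Mona 3.
A competitor with w wins dominates both others in C(w,2) triples; summing gives 3 + 6 + 1 + 3 + 3 + 3 + 3 = 22 transitive triples.
Total triples C(7,3) = 35, so cyclic triples = 35 − 22 = 13.

13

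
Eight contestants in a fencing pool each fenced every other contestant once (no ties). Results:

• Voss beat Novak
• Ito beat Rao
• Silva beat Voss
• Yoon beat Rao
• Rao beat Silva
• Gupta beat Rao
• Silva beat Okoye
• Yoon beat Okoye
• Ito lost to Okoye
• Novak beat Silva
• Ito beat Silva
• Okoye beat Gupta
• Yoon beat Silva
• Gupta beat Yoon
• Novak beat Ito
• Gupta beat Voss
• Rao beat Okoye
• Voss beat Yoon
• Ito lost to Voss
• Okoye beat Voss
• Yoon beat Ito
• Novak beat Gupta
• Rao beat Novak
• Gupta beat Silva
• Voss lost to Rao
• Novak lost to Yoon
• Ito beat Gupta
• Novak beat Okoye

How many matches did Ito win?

Ito's results: beat Silva, Gupta, Rao; lost to Novak, Okoye, Voss, Yoon.
That is 3 wins.

3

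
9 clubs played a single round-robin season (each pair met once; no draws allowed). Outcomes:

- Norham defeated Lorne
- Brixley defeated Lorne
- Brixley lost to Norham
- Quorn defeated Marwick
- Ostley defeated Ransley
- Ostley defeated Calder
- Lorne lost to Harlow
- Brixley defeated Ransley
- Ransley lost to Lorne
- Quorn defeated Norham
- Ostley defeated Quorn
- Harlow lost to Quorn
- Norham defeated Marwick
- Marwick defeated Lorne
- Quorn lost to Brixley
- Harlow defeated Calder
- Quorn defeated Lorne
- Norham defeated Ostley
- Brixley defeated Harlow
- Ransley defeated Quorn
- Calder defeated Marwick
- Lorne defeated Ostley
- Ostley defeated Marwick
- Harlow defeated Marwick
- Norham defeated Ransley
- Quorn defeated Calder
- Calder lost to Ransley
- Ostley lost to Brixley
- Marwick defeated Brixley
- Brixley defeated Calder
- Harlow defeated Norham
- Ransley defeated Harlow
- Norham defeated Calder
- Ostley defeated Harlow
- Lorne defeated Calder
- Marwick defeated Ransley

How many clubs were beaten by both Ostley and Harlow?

Ostley beat: Calder, Quorn, Marwick, Ransley, Harlow.
Harlow beat: Calder, Lorne, Marwick, Norham.
Both beat: Calder, Marwick — 2.

2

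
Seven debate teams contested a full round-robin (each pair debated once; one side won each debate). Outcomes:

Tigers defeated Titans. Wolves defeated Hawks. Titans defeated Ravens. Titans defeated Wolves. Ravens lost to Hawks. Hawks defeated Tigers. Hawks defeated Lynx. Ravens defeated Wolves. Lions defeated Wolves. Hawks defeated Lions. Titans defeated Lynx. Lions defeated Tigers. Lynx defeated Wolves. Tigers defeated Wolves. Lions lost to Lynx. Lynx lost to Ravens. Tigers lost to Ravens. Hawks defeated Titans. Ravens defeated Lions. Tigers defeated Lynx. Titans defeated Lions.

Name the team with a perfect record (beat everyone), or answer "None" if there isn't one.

Highest win total is Hawks with 5 (out of 6 possible).
Hawks lost to Wolves, so no team went undefeated.

None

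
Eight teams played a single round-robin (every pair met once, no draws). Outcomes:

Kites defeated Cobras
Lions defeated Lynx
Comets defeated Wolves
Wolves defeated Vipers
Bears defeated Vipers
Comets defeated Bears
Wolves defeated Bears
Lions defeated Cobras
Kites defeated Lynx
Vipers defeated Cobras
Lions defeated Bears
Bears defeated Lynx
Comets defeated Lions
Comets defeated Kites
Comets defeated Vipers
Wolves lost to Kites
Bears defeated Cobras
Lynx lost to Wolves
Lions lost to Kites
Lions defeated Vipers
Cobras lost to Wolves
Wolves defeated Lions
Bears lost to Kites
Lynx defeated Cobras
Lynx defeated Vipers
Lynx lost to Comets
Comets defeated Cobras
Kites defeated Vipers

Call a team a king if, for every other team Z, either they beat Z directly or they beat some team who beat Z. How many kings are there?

1

Comets reaches everyone (king).
Lynx cannot reach Comets, Kites, Wolves, Bears, Lions in two steps.
Kites cannot reach Comets in two steps.
Vipers cannot reach Comets, Lynx, Kites, Wolves, Bears, Lions in two steps.
Wolves cannot reach Comets, Kites in two steps.
Bears cannot reach Comets, Kites, Wolves, Lions in two steps.
Cobras cannot reach Comets, Lynx, Kites, Vipers, Wolves, Bears, Lions in two steps.
Lions cannot reach Comets, Kites, Wolves in two steps.
Kings: Comets — 1.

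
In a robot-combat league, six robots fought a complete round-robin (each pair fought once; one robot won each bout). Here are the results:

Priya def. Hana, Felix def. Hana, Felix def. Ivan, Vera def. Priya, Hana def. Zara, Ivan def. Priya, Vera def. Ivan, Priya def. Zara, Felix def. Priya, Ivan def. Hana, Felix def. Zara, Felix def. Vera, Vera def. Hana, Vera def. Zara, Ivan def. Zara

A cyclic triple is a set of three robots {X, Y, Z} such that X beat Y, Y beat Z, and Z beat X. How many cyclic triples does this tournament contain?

Of the C(6,3) = 20 triples, the cyclic ones are: none.
That is 0.

0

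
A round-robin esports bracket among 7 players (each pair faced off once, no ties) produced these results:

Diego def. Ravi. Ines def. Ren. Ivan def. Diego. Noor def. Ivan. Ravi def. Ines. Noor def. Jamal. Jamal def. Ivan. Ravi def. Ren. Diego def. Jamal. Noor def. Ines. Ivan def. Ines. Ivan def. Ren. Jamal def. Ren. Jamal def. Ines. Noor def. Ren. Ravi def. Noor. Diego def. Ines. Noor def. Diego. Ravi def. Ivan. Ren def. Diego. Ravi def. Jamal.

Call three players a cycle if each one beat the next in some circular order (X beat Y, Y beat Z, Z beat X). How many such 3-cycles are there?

Win totals: Jamal 3, Ravi 5, Diego 3, Ines 1, Ren 1, Noor 5, Ivan 3.
A player with w wins dominates both others in C(w,2) triples; summing gives 3 + 10 + 3 + 0 + 0 + 10 + 3 = 29 transitive triples.
Total triples C(7,3) = 35, so cyclic triples = 35 − 29 = 6.

6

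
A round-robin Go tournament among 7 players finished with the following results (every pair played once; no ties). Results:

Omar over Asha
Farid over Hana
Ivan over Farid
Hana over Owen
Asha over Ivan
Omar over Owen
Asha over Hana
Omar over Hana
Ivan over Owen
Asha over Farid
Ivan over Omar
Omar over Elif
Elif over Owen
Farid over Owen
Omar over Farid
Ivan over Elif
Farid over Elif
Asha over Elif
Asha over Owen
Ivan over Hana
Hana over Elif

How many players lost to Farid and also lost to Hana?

2

Farid beat: Elif, Hana, Owen.
Hana beat: Elif, Owen.
Both beat: Elif, Owen — 2.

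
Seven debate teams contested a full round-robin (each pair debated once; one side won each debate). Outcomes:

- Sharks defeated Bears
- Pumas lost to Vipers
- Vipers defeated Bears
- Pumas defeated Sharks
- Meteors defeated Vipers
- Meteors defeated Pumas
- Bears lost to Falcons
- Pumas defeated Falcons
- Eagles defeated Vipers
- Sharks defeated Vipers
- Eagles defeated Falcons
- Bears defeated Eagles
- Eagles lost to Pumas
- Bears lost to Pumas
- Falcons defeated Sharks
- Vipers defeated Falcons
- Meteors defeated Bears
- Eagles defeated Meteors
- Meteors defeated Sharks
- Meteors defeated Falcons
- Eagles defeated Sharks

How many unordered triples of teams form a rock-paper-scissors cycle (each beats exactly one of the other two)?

Win totals: Falcons 2, Eagles 4, Vipers 3, Sharks 2, Meteors 5, Pumas 4, Bears 1.
A team with w wins dominates both others in C(w,2) triples; summing gives 1 + 6 + 3 + 1 + 10 + 6 + 0 = 27 transitive triples.
Total triples C(7,3) = 35, so cyclic triples = 35 − 27 = 8.

8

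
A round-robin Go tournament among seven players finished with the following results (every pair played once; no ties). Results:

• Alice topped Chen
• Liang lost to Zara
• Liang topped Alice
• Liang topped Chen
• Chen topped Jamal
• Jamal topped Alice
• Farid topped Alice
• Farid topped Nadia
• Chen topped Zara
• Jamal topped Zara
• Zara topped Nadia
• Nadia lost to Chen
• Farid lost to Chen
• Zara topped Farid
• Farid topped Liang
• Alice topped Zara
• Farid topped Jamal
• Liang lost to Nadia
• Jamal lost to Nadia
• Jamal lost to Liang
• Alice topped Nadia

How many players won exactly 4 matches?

Win totals: Chen 4, Zara 3, Nadia 2, Farid 4, Alice 3, Liang 3, Jamal 2.
Exactly 4: Chen, Farid — 2 players.

2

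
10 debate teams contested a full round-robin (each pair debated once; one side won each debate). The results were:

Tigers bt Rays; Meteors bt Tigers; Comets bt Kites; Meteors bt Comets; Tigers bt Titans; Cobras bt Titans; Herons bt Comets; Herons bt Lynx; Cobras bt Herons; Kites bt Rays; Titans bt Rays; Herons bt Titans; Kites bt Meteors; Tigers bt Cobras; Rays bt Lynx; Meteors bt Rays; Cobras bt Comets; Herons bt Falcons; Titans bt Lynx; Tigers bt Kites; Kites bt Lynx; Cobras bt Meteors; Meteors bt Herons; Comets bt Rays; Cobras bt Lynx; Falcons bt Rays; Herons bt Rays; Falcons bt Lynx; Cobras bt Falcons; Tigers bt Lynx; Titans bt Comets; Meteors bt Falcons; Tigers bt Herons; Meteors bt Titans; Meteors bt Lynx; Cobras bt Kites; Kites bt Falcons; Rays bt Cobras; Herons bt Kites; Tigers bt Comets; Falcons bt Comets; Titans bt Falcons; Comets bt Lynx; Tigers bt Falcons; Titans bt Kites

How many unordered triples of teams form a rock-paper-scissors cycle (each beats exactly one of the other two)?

12

Win totals: Comets 3, Lynx 0, Herons 6, Tigers 8, Meteors 7, Falcons 3, Cobras 7, Kites 4, Rays 2, Titans 5.
A team with w wins dominates both others in C(w,2) triples; summing gives 3 + 0 + 15 + 28 + 21 + 3 + 21 + 6 + 1 + 10 = 108 transitive triples.
Total triples C(10,3) = 120, so cyclic triples = 120 − 108 = 12.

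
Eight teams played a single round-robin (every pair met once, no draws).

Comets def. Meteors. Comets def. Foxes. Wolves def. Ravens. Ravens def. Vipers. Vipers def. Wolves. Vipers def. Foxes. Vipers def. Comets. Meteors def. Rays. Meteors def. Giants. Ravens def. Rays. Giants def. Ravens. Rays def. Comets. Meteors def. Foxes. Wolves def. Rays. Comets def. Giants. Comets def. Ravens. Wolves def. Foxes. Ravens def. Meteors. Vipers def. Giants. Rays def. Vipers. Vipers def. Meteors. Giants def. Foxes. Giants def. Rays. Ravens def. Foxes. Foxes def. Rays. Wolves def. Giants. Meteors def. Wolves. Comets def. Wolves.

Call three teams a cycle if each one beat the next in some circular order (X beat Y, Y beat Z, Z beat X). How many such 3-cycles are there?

14

Win totals: Rays 2, Vipers 5, Foxes 1, Ravens 4, Meteors 4, Comets 5, Wolves 4, Giants 3.
A team with w wins dominates both others in C(w,2) triples; summing gives 1 + 10 + 0 + 6 + 6 + 10 + 6 + 3 = 42 transitive triples.
Total triples C(8,3) = 56, so cyclic triples = 56 − 42 = 14.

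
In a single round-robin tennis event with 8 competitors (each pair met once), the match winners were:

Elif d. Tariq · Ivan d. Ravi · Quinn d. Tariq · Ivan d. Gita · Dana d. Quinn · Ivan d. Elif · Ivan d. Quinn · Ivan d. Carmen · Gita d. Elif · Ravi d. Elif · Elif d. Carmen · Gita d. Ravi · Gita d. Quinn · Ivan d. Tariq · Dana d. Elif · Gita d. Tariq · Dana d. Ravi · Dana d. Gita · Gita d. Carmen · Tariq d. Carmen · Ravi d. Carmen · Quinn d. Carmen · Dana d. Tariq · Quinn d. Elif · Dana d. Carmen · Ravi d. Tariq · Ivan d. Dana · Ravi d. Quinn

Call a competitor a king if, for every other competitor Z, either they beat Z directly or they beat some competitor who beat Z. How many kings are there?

1

Dana cannot reach Ivan in two steps.
Ravi cannot reach Dana, Ivan, Gita in two steps.
Tariq cannot reach Dana, Ravi, Ivan, Quinn, Gita, Elif in two steps.
Ivan reaches everyone (king).
Quinn cannot reach Dana, Ravi, Ivan, Gita in two steps.
Gita cannot reach Dana, Ivan in two steps.
Carmen cannot reach Dana, Ravi, Tariq, Ivan, Quinn, Gita, Elif in two steps.
Elif cannot reach Dana, Ravi, Ivan, Quinn, Gita in two steps.
Kings: Ivan — 1.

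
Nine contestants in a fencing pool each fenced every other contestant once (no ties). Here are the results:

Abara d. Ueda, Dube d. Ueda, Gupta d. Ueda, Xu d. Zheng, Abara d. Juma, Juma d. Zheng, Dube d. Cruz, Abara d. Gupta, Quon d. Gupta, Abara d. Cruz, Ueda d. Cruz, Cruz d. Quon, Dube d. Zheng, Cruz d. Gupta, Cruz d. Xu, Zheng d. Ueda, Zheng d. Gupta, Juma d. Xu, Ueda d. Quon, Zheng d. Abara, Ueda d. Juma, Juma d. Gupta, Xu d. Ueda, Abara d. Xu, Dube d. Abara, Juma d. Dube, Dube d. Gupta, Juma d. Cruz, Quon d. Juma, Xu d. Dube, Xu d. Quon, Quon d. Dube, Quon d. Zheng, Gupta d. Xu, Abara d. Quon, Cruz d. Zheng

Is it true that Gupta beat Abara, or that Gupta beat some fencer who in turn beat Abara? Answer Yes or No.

Gupta did not beat Abara directly.
Gupta beat Xu, Ueda, but each of them lost to Abara. No two-step path.

No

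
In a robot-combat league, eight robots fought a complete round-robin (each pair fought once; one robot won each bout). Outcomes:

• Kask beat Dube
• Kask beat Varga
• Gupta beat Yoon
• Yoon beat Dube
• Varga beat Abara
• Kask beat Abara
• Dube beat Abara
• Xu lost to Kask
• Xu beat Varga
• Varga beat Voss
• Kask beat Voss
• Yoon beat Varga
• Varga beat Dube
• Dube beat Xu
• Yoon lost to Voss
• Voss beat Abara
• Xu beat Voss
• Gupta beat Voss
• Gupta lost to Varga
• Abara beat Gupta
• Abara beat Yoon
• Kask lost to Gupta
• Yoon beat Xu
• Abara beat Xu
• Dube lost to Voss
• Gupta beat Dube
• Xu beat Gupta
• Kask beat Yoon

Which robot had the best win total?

Kask

Win totals: Dube 2, Kask 6, Yoon 3, Voss 3, Varga 4, Xu 3, Abara 3, Gupta 4.
Kask leads with 6 wins (next highest: 4).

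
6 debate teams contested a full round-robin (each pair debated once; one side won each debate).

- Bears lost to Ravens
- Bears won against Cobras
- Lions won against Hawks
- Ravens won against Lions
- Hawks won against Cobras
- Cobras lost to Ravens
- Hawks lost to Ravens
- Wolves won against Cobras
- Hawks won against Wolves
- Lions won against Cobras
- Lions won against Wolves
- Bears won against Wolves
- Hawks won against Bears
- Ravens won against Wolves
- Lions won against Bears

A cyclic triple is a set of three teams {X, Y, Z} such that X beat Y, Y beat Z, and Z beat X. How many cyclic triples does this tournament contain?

Win totals: Ravens 5, Lions 4, Cobras 0, Hawks 3, Bears 2, Wolves 1.
A team with w wins dominates both others in C(w,2) triples; summing gives 10 + 6 + 0 + 3 + 1 + 0 = 20 transitive triples.
Total triples C(6,3) = 20, so cyclic triples = 20 − 20 = 0.

0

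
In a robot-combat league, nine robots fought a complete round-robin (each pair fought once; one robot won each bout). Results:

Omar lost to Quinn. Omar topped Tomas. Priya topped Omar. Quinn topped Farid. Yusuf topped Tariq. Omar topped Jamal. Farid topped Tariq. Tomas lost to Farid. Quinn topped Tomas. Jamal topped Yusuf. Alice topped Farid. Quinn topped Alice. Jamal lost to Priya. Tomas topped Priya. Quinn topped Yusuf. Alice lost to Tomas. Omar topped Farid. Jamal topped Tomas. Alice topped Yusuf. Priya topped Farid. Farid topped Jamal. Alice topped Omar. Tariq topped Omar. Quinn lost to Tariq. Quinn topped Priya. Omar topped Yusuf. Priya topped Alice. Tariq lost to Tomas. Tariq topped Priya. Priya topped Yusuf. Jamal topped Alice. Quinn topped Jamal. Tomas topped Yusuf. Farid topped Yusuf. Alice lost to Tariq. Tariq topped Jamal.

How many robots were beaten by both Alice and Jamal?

Alice beat: Omar, Yusuf, Farid.
Jamal beat: Yusuf, Tomas, Alice.
Both beat: Yusuf — 1.

1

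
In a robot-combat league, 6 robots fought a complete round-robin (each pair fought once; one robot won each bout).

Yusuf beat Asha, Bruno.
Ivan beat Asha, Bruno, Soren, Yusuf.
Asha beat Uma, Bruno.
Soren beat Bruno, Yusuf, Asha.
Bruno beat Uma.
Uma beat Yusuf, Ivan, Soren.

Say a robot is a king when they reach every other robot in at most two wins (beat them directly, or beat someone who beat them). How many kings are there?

Yusuf cannot reach Soren, Ivan in two steps.
Asha reaches everyone (king).
Soren cannot reach Ivan in two steps.
Uma reaches everyone (king).
Ivan reaches everyone (king).
Bruno cannot reach Asha in two steps.
Kings: Asha, Uma, Ivan — 3.

3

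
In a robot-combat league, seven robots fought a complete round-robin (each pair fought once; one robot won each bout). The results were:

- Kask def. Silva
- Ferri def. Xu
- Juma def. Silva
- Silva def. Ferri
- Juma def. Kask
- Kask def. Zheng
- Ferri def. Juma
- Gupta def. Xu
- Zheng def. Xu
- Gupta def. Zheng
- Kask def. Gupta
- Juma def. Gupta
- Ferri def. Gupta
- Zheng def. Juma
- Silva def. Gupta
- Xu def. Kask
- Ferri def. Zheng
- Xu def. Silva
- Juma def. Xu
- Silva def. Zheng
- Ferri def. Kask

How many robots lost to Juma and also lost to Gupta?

1

Juma beat: Silva, Gupta, Kask, Xu.
Gupta beat: Zheng, Xu.
Both beat: Xu — 1.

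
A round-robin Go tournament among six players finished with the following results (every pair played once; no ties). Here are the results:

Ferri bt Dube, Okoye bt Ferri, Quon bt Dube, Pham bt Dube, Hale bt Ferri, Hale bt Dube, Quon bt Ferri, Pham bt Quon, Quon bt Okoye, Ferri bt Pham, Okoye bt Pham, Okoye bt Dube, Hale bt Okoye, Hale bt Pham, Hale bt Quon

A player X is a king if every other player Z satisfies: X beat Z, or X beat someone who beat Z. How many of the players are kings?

1

Hale reaches everyone (king).
Quon cannot reach Hale in two steps.
Ferri cannot reach Hale, Okoye in two steps.
Okoye cannot reach Hale in two steps.
Pham cannot reach Hale in two steps.
Dube cannot reach Hale, Quon, Ferri, Okoye, Pham in two steps.
Kings: Hale — 1.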